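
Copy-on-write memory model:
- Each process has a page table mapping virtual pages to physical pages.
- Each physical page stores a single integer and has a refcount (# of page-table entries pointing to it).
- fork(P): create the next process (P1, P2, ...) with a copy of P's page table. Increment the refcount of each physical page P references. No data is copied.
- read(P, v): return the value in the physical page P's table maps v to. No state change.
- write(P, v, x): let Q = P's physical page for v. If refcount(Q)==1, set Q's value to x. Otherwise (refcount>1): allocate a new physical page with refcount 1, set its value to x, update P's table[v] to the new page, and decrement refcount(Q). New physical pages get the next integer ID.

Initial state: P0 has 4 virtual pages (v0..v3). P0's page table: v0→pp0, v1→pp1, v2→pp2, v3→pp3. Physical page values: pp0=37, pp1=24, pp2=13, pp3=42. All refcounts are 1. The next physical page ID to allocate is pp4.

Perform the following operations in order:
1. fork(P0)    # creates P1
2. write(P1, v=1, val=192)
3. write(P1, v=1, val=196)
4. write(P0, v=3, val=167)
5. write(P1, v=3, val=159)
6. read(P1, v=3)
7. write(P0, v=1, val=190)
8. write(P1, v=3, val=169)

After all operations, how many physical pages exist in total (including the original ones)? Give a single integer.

Answer: 6

Derivation:
Op 1: fork(P0) -> P1. 4 ppages; refcounts: pp0:2 pp1:2 pp2:2 pp3:2
Op 2: write(P1, v1, 192). refcount(pp1)=2>1 -> COPY to pp4. 5 ppages; refcounts: pp0:2 pp1:1 pp2:2 pp3:2 pp4:1
Op 3: write(P1, v1, 196). refcount(pp4)=1 -> write in place. 5 ppages; refcounts: pp0:2 pp1:1 pp2:2 pp3:2 pp4:1
Op 4: write(P0, v3, 167). refcount(pp3)=2>1 -> COPY to pp5. 6 ppages; refcounts: pp0:2 pp1:1 pp2:2 pp3:1 pp4:1 pp5:1
Op 5: write(P1, v3, 159). refcount(pp3)=1 -> write in place. 6 ppages; refcounts: pp0:2 pp1:1 pp2:2 pp3:1 pp4:1 pp5:1
Op 6: read(P1, v3) -> 159. No state change.
Op 7: write(P0, v1, 190). refcount(pp1)=1 -> write in place. 6 ppages; refcounts: pp0:2 pp1:1 pp2:2 pp3:1 pp4:1 pp5:1
Op 8: write(P1, v3, 169). refcount(pp3)=1 -> write in place. 6 ppages; refcounts: pp0:2 pp1:1 pp2:2 pp3:1 pp4:1 pp5:1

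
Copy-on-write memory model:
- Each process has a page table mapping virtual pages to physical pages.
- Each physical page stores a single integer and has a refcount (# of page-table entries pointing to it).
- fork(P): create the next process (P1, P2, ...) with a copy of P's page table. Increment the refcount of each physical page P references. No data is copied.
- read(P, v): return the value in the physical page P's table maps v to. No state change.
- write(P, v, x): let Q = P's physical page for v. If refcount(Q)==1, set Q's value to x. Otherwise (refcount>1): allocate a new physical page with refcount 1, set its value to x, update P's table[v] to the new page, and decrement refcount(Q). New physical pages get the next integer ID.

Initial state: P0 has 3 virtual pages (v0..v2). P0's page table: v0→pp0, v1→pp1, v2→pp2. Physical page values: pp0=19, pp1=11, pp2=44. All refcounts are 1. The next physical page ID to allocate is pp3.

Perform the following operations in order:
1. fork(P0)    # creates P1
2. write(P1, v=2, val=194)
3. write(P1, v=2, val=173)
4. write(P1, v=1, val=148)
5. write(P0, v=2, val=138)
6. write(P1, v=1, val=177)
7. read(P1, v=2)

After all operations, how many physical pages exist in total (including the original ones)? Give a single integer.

Answer: 5

Derivation:
Op 1: fork(P0) -> P1. 3 ppages; refcounts: pp0:2 pp1:2 pp2:2
Op 2: write(P1, v2, 194). refcount(pp2)=2>1 -> COPY to pp3. 4 ppages; refcounts: pp0:2 pp1:2 pp2:1 pp3:1
Op 3: write(P1, v2, 173). refcount(pp3)=1 -> write in place. 4 ppages; refcounts: pp0:2 pp1:2 pp2:1 pp3:1
Op 4: write(P1, v1, 148). refcount(pp1)=2>1 -> COPY to pp4. 5 ppages; refcounts: pp0:2 pp1:1 pp2:1 pp3:1 pp4:1
Op 5: write(P0, v2, 138). refcount(pp2)=1 -> write in place. 5 ppages; refcounts: pp0:2 pp1:1 pp2:1 pp3:1 pp4:1
Op 6: write(P1, v1, 177). refcount(pp4)=1 -> write in place. 5 ppages; refcounts: pp0:2 pp1:1 pp2:1 pp3:1 pp4:1
Op 7: read(P1, v2) -> 173. No state change.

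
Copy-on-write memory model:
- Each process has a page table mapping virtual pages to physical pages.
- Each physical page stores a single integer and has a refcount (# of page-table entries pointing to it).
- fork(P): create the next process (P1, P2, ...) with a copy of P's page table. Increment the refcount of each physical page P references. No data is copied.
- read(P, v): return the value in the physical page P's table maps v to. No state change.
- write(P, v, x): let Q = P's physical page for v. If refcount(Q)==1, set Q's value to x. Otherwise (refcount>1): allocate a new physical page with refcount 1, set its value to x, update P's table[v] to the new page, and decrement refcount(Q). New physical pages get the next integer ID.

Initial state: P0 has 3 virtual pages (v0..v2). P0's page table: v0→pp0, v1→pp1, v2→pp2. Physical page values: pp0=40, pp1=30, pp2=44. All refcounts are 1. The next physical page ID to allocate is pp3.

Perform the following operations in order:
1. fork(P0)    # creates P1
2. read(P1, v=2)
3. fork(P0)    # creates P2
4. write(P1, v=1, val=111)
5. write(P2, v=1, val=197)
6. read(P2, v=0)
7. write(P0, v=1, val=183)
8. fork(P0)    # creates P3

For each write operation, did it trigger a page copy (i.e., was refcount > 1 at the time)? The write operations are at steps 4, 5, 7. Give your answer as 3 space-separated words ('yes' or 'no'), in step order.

Op 1: fork(P0) -> P1. 3 ppages; refcounts: pp0:2 pp1:2 pp2:2
Op 2: read(P1, v2) -> 44. No state change.
Op 3: fork(P0) -> P2. 3 ppages; refcounts: pp0:3 pp1:3 pp2:3
Op 4: write(P1, v1, 111). refcount(pp1)=3>1 -> COPY to pp3. 4 ppages; refcounts: pp0:3 pp1:2 pp2:3 pp3:1
Op 5: write(P2, v1, 197). refcount(pp1)=2>1 -> COPY to pp4. 5 ppages; refcounts: pp0:3 pp1:1 pp2:3 pp3:1 pp4:1
Op 6: read(P2, v0) -> 40. No state change.
Op 7: write(P0, v1, 183). refcount(pp1)=1 -> write in place. 5 ppages; refcounts: pp0:3 pp1:1 pp2:3 pp3:1 pp4:1
Op 8: fork(P0) -> P3. 5 ppages; refcounts: pp0:4 pp1:2 pp2:4 pp3:1 pp4:1

yes yes no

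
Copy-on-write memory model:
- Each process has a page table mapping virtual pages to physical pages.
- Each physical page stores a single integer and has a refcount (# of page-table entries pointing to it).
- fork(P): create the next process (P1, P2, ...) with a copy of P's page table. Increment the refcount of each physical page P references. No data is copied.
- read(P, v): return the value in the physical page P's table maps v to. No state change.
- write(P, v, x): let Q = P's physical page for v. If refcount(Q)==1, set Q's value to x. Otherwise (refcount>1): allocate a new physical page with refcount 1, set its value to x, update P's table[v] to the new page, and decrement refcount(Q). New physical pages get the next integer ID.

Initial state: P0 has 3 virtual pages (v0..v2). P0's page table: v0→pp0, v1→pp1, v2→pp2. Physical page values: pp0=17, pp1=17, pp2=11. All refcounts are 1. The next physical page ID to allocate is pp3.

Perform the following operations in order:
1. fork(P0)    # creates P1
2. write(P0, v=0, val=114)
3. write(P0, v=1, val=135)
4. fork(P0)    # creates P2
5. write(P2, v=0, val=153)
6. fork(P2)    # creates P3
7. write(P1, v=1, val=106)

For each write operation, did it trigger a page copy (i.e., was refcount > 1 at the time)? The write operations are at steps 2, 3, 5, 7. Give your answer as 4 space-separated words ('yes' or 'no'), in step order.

Op 1: fork(P0) -> P1. 3 ppages; refcounts: pp0:2 pp1:2 pp2:2
Op 2: write(P0, v0, 114). refcount(pp0)=2>1 -> COPY to pp3. 4 ppages; refcounts: pp0:1 pp1:2 pp2:2 pp3:1
Op 3: write(P0, v1, 135). refcount(pp1)=2>1 -> COPY to pp4. 5 ppages; refcounts: pp0:1 pp1:1 pp2:2 pp3:1 pp4:1
Op 4: fork(P0) -> P2. 5 ppages; refcounts: pp0:1 pp1:1 pp2:3 pp3:2 pp4:2
Op 5: write(P2, v0, 153). refcount(pp3)=2>1 -> COPY to pp5. 6 ppages; refcounts: pp0:1 pp1:1 pp2:3 pp3:1 pp4:2 pp5:1
Op 6: fork(P2) -> P3. 6 ppages; refcounts: pp0:1 pp1:1 pp2:4 pp3:1 pp4:3 pp5:2
Op 7: write(P1, v1, 106). refcount(pp1)=1 -> write in place. 6 ppages; refcounts: pp0:1 pp1:1 pp2:4 pp3:1 pp4:3 pp5:2

yes yes yes no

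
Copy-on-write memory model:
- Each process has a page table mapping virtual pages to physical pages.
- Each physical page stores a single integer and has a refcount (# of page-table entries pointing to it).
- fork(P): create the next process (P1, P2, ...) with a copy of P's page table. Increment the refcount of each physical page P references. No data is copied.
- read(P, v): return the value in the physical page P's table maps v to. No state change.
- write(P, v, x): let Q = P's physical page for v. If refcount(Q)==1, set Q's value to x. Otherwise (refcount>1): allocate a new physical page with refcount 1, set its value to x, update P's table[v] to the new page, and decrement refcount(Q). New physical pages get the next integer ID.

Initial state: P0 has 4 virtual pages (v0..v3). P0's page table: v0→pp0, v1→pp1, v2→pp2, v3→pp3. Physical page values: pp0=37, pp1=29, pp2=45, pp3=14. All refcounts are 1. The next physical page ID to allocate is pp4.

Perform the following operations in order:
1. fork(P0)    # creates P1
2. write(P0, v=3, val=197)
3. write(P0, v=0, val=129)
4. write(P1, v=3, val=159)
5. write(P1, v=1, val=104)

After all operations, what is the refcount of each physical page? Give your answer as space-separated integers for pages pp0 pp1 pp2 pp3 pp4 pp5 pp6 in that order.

Op 1: fork(P0) -> P1. 4 ppages; refcounts: pp0:2 pp1:2 pp2:2 pp3:2
Op 2: write(P0, v3, 197). refcount(pp3)=2>1 -> COPY to pp4. 5 ppages; refcounts: pp0:2 pp1:2 pp2:2 pp3:1 pp4:1
Op 3: write(P0, v0, 129). refcount(pp0)=2>1 -> COPY to pp5. 6 ppages; refcounts: pp0:1 pp1:2 pp2:2 pp3:1 pp4:1 pp5:1
Op 4: write(P1, v3, 159). refcount(pp3)=1 -> write in place. 6 ppages; refcounts: pp0:1 pp1:2 pp2:2 pp3:1 pp4:1 pp5:1
Op 5: write(P1, v1, 104). refcount(pp1)=2>1 -> COPY to pp6. 7 ppages; refcounts: pp0:1 pp1:1 pp2:2 pp3:1 pp4:1 pp5:1 pp6:1

Answer: 1 1 2 1 1 1 1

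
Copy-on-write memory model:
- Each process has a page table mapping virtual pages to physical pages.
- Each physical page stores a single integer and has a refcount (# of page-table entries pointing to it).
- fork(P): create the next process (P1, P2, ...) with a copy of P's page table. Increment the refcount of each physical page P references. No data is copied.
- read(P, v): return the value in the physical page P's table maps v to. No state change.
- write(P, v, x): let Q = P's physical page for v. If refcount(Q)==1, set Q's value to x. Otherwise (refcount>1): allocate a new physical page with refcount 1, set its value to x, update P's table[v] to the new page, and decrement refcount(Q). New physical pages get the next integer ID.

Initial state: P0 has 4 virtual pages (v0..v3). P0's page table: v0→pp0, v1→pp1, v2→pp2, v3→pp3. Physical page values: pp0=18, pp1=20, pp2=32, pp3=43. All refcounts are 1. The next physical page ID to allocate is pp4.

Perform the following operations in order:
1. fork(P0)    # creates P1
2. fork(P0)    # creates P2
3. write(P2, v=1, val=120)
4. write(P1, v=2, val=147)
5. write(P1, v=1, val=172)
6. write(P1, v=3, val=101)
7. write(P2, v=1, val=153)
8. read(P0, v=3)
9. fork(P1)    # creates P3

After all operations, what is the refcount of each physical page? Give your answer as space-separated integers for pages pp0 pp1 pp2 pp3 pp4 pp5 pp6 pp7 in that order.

Op 1: fork(P0) -> P1. 4 ppages; refcounts: pp0:2 pp1:2 pp2:2 pp3:2
Op 2: fork(P0) -> P2. 4 ppages; refcounts: pp0:3 pp1:3 pp2:3 pp3:3
Op 3: write(P2, v1, 120). refcount(pp1)=3>1 -> COPY to pp4. 5 ppages; refcounts: pp0:3 pp1:2 pp2:3 pp3:3 pp4:1
Op 4: write(P1, v2, 147). refcount(pp2)=3>1 -> COPY to pp5. 6 ppages; refcounts: pp0:3 pp1:2 pp2:2 pp3:3 pp4:1 pp5:1
Op 5: write(P1, v1, 172). refcount(pp1)=2>1 -> COPY to pp6. 7 ppages; refcounts: pp0:3 pp1:1 pp2:2 pp3:3 pp4:1 pp5:1 pp6:1
Op 6: write(P1, v3, 101). refcount(pp3)=3>1 -> COPY to pp7. 8 ppages; refcounts: pp0:3 pp1:1 pp2:2 pp3:2 pp4:1 pp5:1 pp6:1 pp7:1
Op 7: write(P2, v1, 153). refcount(pp4)=1 -> write in place. 8 ppages; refcounts: pp0:3 pp1:1 pp2:2 pp3:2 pp4:1 pp5:1 pp6:1 pp7:1
Op 8: read(P0, v3) -> 43. No state change.
Op 9: fork(P1) -> P3. 8 ppages; refcounts: pp0:4 pp1:1 pp2:2 pp3:2 pp4:1 pp5:2 pp6:2 pp7:2

Answer: 4 1 2 2 1 2 2 2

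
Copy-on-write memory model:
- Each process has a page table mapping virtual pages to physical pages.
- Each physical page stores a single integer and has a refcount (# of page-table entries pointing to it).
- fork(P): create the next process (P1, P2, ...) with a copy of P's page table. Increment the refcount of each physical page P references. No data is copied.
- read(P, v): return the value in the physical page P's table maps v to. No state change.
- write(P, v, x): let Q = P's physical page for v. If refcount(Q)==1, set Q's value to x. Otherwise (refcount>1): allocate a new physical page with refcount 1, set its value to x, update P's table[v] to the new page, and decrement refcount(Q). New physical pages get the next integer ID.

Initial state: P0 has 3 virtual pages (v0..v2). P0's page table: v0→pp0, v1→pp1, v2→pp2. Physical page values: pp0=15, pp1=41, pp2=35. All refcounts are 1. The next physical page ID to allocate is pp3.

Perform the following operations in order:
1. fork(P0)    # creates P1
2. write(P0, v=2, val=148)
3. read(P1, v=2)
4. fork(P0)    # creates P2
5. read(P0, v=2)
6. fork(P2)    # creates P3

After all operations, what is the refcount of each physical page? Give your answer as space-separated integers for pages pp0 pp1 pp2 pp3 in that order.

Op 1: fork(P0) -> P1. 3 ppages; refcounts: pp0:2 pp1:2 pp2:2
Op 2: write(P0, v2, 148). refcount(pp2)=2>1 -> COPY to pp3. 4 ppages; refcounts: pp0:2 pp1:2 pp2:1 pp3:1
Op 3: read(P1, v2) -> 35. No state change.
Op 4: fork(P0) -> P2. 4 ppages; refcounts: pp0:3 pp1:3 pp2:1 pp3:2
Op 5: read(P0, v2) -> 148. No state change.
Op 6: fork(P2) -> P3. 4 ppages; refcounts: pp0:4 pp1:4 pp2:1 pp3:3

Answer: 4 4 1 3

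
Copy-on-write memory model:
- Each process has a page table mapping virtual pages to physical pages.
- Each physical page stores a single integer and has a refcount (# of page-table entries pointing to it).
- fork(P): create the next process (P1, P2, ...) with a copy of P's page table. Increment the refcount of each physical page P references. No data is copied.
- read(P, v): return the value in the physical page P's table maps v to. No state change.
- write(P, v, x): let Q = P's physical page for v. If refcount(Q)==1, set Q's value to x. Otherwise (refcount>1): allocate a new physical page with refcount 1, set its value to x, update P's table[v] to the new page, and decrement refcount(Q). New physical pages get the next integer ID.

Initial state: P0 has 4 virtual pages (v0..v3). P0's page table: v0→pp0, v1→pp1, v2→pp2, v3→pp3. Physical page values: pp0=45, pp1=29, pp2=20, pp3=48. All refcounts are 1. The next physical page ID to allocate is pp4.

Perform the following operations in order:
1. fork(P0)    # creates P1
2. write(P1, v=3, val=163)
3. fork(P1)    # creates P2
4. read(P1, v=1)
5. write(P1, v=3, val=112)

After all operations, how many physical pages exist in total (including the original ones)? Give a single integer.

Answer: 6

Derivation:
Op 1: fork(P0) -> P1. 4 ppages; refcounts: pp0:2 pp1:2 pp2:2 pp3:2
Op 2: write(P1, v3, 163). refcount(pp3)=2>1 -> COPY to pp4. 5 ppages; refcounts: pp0:2 pp1:2 pp2:2 pp3:1 pp4:1
Op 3: fork(P1) -> P2. 5 ppages; refcounts: pp0:3 pp1:3 pp2:3 pp3:1 pp4:2
Op 4: read(P1, v1) -> 29. No state change.
Op 5: write(P1, v3, 112). refcount(pp4)=2>1 -> COPY to pp5. 6 ppages; refcounts: pp0:3 pp1:3 pp2:3 pp3:1 pp4:1 pp5:1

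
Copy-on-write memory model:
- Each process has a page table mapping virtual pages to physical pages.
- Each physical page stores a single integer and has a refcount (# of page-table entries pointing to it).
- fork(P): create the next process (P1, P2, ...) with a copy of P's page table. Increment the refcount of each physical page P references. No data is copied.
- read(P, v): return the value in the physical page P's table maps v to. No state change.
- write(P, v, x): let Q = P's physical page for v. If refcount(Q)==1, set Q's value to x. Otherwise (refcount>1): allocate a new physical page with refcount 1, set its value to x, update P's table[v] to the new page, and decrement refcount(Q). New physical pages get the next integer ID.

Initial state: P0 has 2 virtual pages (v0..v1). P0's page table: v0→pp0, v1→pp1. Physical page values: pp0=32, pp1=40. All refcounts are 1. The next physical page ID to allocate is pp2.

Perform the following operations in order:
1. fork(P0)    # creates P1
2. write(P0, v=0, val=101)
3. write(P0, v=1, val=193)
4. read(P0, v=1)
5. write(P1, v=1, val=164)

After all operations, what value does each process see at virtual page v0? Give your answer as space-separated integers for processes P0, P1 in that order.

Answer: 101 32

Derivation:
Op 1: fork(P0) -> P1. 2 ppages; refcounts: pp0:2 pp1:2
Op 2: write(P0, v0, 101). refcount(pp0)=2>1 -> COPY to pp2. 3 ppages; refcounts: pp0:1 pp1:2 pp2:1
Op 3: write(P0, v1, 193). refcount(pp1)=2>1 -> COPY to pp3. 4 ppages; refcounts: pp0:1 pp1:1 pp2:1 pp3:1
Op 4: read(P0, v1) -> 193. No state change.
Op 5: write(P1, v1, 164). refcount(pp1)=1 -> write in place. 4 ppages; refcounts: pp0:1 pp1:1 pp2:1 pp3:1
P0: v0 -> pp2 = 101
P1: v0 -> pp0 = 32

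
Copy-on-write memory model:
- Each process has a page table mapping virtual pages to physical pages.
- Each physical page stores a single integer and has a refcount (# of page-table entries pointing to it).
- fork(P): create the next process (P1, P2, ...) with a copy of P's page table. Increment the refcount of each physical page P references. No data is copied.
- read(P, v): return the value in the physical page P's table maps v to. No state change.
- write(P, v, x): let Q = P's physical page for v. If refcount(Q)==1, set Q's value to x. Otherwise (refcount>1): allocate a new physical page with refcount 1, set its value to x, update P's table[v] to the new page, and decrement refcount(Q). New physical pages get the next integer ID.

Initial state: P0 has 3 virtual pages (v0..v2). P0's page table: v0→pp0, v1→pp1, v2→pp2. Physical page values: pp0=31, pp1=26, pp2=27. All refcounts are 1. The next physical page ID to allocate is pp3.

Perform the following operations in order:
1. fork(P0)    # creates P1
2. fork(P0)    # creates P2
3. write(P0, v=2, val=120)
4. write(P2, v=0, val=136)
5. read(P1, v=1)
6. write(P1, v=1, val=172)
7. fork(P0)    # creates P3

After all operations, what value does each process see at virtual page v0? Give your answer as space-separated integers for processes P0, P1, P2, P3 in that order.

Answer: 31 31 136 31

Derivation:
Op 1: fork(P0) -> P1. 3 ppages; refcounts: pp0:2 pp1:2 pp2:2
Op 2: fork(P0) -> P2. 3 ppages; refcounts: pp0:3 pp1:3 pp2:3
Op 3: write(P0, v2, 120). refcount(pp2)=3>1 -> COPY to pp3. 4 ppages; refcounts: pp0:3 pp1:3 pp2:2 pp3:1
Op 4: write(P2, v0, 136). refcount(pp0)=3>1 -> COPY to pp4. 5 ppages; refcounts: pp0:2 pp1:3 pp2:2 pp3:1 pp4:1
Op 5: read(P1, v1) -> 26. No state change.
Op 6: write(P1, v1, 172). refcount(pp1)=3>1 -> COPY to pp5. 6 ppages; refcounts: pp0:2 pp1:2 pp2:2 pp3:1 pp4:1 pp5:1
Op 7: fork(P0) -> P3. 6 ppages; refcounts: pp0:3 pp1:3 pp2:2 pp3:2 pp4:1 pp5:1
P0: v0 -> pp0 = 31
P1: v0 -> pp0 = 31
P2: v0 -> pp4 = 136
P3: v0 -> pp0 = 31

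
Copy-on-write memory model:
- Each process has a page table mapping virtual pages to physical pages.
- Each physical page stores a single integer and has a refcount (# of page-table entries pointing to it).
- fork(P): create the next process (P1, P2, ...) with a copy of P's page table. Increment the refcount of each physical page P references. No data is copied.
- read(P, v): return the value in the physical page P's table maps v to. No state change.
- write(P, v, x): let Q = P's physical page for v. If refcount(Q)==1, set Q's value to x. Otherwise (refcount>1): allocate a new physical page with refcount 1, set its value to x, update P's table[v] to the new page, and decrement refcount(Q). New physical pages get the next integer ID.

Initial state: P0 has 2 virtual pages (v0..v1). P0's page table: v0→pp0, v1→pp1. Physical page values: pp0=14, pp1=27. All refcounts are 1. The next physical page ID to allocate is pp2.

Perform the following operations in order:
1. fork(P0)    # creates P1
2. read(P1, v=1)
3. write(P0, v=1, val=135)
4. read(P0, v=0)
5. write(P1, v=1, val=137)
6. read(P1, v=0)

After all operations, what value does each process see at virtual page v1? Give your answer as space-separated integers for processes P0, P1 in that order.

Op 1: fork(P0) -> P1. 2 ppages; refcounts: pp0:2 pp1:2
Op 2: read(P1, v1) -> 27. No state change.
Op 3: write(P0, v1, 135). refcount(pp1)=2>1 -> COPY to pp2. 3 ppages; refcounts: pp0:2 pp1:1 pp2:1
Op 4: read(P0, v0) -> 14. No state change.
Op 5: write(P1, v1, 137). refcount(pp1)=1 -> write in place. 3 ppages; refcounts: pp0:2 pp1:1 pp2:1
Op 6: read(P1, v0) -> 14. No state change.
P0: v1 -> pp2 = 135
P1: v1 -> pp1 = 137

Answer: 135 137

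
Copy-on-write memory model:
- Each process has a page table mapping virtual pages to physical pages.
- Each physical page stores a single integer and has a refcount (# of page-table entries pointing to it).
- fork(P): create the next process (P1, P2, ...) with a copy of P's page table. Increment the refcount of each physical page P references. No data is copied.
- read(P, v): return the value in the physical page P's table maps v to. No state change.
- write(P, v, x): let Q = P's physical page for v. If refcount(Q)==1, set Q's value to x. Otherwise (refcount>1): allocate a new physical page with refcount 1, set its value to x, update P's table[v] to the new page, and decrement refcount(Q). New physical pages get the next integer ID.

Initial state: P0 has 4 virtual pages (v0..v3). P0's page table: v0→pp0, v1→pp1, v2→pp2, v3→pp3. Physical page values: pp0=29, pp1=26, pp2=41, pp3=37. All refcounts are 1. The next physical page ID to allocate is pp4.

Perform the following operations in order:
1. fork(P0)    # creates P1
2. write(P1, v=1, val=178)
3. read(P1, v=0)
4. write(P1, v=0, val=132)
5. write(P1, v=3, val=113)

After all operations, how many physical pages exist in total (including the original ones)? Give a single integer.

Answer: 7

Derivation:
Op 1: fork(P0) -> P1. 4 ppages; refcounts: pp0:2 pp1:2 pp2:2 pp3:2
Op 2: write(P1, v1, 178). refcount(pp1)=2>1 -> COPY to pp4. 5 ppages; refcounts: pp0:2 pp1:1 pp2:2 pp3:2 pp4:1
Op 3: read(P1, v0) -> 29. No state change.
Op 4: write(P1, v0, 132). refcount(pp0)=2>1 -> COPY to pp5. 6 ppages; refcounts: pp0:1 pp1:1 pp2:2 pp3:2 pp4:1 pp5:1
Op 5: write(P1, v3, 113). refcount(pp3)=2>1 -> COPY to pp6. 7 ppages; refcounts: pp0:1 pp1:1 pp2:2 pp3:1 pp4:1 pp5:1 pp6:1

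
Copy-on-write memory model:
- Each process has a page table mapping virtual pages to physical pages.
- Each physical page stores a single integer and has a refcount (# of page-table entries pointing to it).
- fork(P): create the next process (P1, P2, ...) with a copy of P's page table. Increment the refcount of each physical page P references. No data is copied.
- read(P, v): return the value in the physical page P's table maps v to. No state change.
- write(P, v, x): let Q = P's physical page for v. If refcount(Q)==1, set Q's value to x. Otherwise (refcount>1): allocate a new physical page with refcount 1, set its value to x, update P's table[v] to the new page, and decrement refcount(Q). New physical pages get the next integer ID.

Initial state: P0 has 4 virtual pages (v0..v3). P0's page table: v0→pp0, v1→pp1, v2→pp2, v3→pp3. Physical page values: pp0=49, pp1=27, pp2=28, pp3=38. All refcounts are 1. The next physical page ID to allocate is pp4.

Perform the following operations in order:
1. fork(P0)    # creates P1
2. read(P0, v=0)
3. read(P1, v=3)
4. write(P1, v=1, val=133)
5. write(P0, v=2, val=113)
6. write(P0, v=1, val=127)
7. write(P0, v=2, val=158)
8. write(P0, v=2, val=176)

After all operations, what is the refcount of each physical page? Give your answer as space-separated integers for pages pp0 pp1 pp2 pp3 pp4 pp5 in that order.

Answer: 2 1 1 2 1 1

Derivation:
Op 1: fork(P0) -> P1. 4 ppages; refcounts: pp0:2 pp1:2 pp2:2 pp3:2
Op 2: read(P0, v0) -> 49. No state change.
Op 3: read(P1, v3) -> 38. No state change.
Op 4: write(P1, v1, 133). refcount(pp1)=2>1 -> COPY to pp4. 5 ppages; refcounts: pp0:2 pp1:1 pp2:2 pp3:2 pp4:1
Op 5: write(P0, v2, 113). refcount(pp2)=2>1 -> COPY to pp5. 6 ppages; refcounts: pp0:2 pp1:1 pp2:1 pp3:2 pp4:1 pp5:1
Op 6: write(P0, v1, 127). refcount(pp1)=1 -> write in place. 6 ppages; refcounts: pp0:2 pp1:1 pp2:1 pp3:2 pp4:1 pp5:1
Op 7: write(P0, v2, 158). refcount(pp5)=1 -> write in place. 6 ppages; refcounts: pp0:2 pp1:1 pp2:1 pp3:2 pp4:1 pp5:1
Op 8: write(P0, v2, 176). refcount(pp5)=1 -> write in place. 6 ppages; refcounts: pp0:2 pp1:1 pp2:1 pp3:2 pp4:1 pp5:1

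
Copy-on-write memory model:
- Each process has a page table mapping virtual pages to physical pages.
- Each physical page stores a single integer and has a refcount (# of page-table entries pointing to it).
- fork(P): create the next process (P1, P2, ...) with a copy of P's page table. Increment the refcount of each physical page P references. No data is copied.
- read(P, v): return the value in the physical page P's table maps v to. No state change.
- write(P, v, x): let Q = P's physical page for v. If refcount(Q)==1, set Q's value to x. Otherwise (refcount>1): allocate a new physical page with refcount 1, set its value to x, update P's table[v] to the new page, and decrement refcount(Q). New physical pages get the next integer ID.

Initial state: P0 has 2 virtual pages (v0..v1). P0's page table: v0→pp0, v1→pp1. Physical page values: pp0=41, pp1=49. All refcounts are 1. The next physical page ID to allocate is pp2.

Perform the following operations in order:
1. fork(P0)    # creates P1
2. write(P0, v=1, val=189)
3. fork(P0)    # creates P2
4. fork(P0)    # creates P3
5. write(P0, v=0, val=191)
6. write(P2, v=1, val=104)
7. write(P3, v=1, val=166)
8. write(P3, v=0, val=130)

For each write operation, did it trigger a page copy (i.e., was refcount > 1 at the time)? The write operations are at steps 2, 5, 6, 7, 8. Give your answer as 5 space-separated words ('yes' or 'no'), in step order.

Op 1: fork(P0) -> P1. 2 ppages; refcounts: pp0:2 pp1:2
Op 2: write(P0, v1, 189). refcount(pp1)=2>1 -> COPY to pp2. 3 ppages; refcounts: pp0:2 pp1:1 pp2:1
Op 3: fork(P0) -> P2. 3 ppages; refcounts: pp0:3 pp1:1 pp2:2
Op 4: fork(P0) -> P3. 3 ppages; refcounts: pp0:4 pp1:1 pp2:3
Op 5: write(P0, v0, 191). refcount(pp0)=4>1 -> COPY to pp3. 4 ppages; refcounts: pp0:3 pp1:1 pp2:3 pp3:1
Op 6: write(P2, v1, 104). refcount(pp2)=3>1 -> COPY to pp4. 5 ppages; refcounts: pp0:3 pp1:1 pp2:2 pp3:1 pp4:1
Op 7: write(P3, v1, 166). refcount(pp2)=2>1 -> COPY to pp5. 6 ppages; refcounts: pp0:3 pp1:1 pp2:1 pp3:1 pp4:1 pp5:1
Op 8: write(P3, v0, 130). refcount(pp0)=3>1 -> COPY to pp6. 7 ppages; refcounts: pp0:2 pp1:1 pp2:1 pp3:1 pp4:1 pp5:1 pp6:1

yes yes yes yes yes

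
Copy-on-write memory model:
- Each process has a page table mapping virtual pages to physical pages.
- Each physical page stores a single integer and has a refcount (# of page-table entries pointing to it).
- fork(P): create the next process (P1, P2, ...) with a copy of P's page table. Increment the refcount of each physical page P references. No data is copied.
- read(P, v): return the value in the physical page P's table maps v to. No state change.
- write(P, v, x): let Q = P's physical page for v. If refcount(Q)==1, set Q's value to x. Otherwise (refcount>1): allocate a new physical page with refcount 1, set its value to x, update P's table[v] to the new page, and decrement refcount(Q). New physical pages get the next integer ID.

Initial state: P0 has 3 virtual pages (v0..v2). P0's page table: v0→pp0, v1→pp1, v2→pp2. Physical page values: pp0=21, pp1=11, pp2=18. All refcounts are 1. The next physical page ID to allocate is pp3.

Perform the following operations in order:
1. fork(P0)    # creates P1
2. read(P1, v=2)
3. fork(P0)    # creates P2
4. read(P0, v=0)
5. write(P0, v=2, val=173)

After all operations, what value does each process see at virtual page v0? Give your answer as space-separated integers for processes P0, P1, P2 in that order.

Answer: 21 21 21

Derivation:
Op 1: fork(P0) -> P1. 3 ppages; refcounts: pp0:2 pp1:2 pp2:2
Op 2: read(P1, v2) -> 18. No state change.
Op 3: fork(P0) -> P2. 3 ppages; refcounts: pp0:3 pp1:3 pp2:3
Op 4: read(P0, v0) -> 21. No state change.
Op 5: write(P0, v2, 173). refcount(pp2)=3>1 -> COPY to pp3. 4 ppages; refcounts: pp0:3 pp1:3 pp2:2 pp3:1
P0: v0 -> pp0 = 21
P1: v0 -> pp0 = 21
P2: v0 -> pp0 = 21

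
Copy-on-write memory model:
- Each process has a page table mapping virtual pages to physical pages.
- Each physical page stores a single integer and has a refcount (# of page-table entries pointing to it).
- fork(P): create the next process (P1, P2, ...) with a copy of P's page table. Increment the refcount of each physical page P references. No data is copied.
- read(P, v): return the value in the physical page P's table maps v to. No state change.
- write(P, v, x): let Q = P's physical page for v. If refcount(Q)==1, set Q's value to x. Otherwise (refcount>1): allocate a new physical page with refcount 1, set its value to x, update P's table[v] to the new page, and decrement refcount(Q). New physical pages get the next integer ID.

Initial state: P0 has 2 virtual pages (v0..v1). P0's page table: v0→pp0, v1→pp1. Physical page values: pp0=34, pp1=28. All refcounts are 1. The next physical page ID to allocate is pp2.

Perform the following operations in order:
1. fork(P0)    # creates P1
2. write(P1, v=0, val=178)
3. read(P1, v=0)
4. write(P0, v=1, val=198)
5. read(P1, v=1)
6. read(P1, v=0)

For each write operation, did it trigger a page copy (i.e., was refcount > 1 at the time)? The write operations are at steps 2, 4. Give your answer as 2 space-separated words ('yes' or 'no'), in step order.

Op 1: fork(P0) -> P1. 2 ppages; refcounts: pp0:2 pp1:2
Op 2: write(P1, v0, 178). refcount(pp0)=2>1 -> COPY to pp2. 3 ppages; refcounts: pp0:1 pp1:2 pp2:1
Op 3: read(P1, v0) -> 178. No state change.
Op 4: write(P0, v1, 198). refcount(pp1)=2>1 -> COPY to pp3. 4 ppages; refcounts: pp0:1 pp1:1 pp2:1 pp3:1
Op 5: read(P1, v1) -> 28. No state change.
Op 6: read(P1, v0) -> 178. No state change.

yes yes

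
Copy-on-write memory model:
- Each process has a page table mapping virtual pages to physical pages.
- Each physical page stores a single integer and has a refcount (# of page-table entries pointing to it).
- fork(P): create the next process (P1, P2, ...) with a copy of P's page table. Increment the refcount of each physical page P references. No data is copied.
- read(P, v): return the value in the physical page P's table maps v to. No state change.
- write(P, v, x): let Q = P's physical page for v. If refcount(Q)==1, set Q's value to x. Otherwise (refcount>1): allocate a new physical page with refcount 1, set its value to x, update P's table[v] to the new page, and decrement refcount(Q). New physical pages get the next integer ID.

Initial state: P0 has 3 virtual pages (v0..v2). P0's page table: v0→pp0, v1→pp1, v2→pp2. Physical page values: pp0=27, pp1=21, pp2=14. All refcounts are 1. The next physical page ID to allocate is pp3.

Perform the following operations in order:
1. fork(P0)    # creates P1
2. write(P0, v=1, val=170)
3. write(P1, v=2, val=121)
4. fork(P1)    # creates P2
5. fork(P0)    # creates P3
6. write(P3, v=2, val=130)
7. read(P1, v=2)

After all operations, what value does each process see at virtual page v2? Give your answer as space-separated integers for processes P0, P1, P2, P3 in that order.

Op 1: fork(P0) -> P1. 3 ppages; refcounts: pp0:2 pp1:2 pp2:2
Op 2: write(P0, v1, 170). refcount(pp1)=2>1 -> COPY to pp3. 4 ppages; refcounts: pp0:2 pp1:1 pp2:2 pp3:1
Op 3: write(P1, v2, 121). refcount(pp2)=2>1 -> COPY to pp4. 5 ppages; refcounts: pp0:2 pp1:1 pp2:1 pp3:1 pp4:1
Op 4: fork(P1) -> P2. 5 ppages; refcounts: pp0:3 pp1:2 pp2:1 pp3:1 pp4:2
Op 5: fork(P0) -> P3. 5 ppages; refcounts: pp0:4 pp1:2 pp2:2 pp3:2 pp4:2
Op 6: write(P3, v2, 130). refcount(pp2)=2>1 -> COPY to pp5. 6 ppages; refcounts: pp0:4 pp1:2 pp2:1 pp3:2 pp4:2 pp5:1
Op 7: read(P1, v2) -> 121. No state change.
P0: v2 -> pp2 = 14
P1: v2 -> pp4 = 121
P2: v2 -> pp4 = 121
P3: v2 -> pp5 = 130

Answer: 14 121 121 130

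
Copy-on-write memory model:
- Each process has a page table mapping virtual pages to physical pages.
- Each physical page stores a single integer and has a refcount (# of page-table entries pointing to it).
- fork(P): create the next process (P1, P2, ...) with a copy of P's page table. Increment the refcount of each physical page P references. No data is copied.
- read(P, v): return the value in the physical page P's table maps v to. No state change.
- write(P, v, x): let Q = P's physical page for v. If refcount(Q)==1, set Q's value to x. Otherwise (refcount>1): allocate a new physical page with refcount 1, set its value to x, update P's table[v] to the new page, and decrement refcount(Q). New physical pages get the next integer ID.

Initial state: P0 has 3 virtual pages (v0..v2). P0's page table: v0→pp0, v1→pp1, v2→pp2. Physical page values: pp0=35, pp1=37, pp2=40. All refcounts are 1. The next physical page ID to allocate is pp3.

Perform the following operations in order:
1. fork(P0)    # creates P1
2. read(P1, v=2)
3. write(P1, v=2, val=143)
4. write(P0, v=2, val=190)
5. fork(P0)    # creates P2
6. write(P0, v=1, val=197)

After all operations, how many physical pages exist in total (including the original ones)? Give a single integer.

Op 1: fork(P0) -> P1. 3 ppages; refcounts: pp0:2 pp1:2 pp2:2
Op 2: read(P1, v2) -> 40. No state change.
Op 3: write(P1, v2, 143). refcount(pp2)=2>1 -> COPY to pp3. 4 ppages; refcounts: pp0:2 pp1:2 pp2:1 pp3:1
Op 4: write(P0, v2, 190). refcount(pp2)=1 -> write in place. 4 ppages; refcounts: pp0:2 pp1:2 pp2:1 pp3:1
Op 5: fork(P0) -> P2. 4 ppages; refcounts: pp0:3 pp1:3 pp2:2 pp3:1
Op 6: write(P0, v1, 197). refcount(pp1)=3>1 -> COPY to pp4. 5 ppages; refcounts: pp0:3 pp1:2 pp2:2 pp3:1 pp4:1

Answer: 5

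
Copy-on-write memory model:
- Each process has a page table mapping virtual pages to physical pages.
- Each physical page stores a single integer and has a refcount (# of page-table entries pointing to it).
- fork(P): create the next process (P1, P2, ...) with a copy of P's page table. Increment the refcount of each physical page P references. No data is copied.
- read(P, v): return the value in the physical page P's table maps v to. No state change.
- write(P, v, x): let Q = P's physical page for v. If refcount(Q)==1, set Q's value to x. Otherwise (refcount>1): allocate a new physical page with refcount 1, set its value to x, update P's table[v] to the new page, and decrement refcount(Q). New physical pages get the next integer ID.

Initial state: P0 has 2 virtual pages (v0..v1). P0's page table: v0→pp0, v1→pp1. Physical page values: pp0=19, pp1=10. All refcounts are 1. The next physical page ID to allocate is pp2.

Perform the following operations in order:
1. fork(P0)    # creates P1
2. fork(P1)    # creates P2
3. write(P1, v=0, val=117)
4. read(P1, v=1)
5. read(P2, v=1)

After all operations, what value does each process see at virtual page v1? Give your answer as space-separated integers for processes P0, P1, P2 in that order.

Answer: 10 10 10

Derivation:
Op 1: fork(P0) -> P1. 2 ppages; refcounts: pp0:2 pp1:2
Op 2: fork(P1) -> P2. 2 ppages; refcounts: pp0:3 pp1:3
Op 3: write(P1, v0, 117). refcount(pp0)=3>1 -> COPY to pp2. 3 ppages; refcounts: pp0:2 pp1:3 pp2:1
Op 4: read(P1, v1) -> 10. No state change.
Op 5: read(P2, v1) -> 10. No state change.
P0: v1 -> pp1 = 10
P1: v1 -> pp1 = 10
P2: v1 -> pp1 = 10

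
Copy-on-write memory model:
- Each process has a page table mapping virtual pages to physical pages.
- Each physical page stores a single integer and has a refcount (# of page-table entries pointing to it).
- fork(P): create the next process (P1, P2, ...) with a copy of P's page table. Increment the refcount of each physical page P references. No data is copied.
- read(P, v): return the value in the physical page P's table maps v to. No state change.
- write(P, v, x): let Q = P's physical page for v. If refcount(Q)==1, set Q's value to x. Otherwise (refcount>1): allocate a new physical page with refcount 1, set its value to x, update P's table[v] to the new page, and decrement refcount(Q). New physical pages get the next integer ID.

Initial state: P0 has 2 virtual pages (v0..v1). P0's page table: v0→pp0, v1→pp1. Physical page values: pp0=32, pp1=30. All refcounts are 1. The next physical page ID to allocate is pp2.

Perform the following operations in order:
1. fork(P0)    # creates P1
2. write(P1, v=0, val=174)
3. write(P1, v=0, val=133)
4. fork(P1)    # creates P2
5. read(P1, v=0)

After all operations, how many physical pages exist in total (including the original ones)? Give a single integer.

Answer: 3

Derivation:
Op 1: fork(P0) -> P1. 2 ppages; refcounts: pp0:2 pp1:2
Op 2: write(P1, v0, 174). refcount(pp0)=2>1 -> COPY to pp2. 3 ppages; refcounts: pp0:1 pp1:2 pp2:1
Op 3: write(P1, v0, 133). refcount(pp2)=1 -> write in place. 3 ppages; refcounts: pp0:1 pp1:2 pp2:1
Op 4: fork(P1) -> P2. 3 ppages; refcounts: pp0:1 pp1:3 pp2:2
Op 5: read(P1, v0) -> 133. No state change.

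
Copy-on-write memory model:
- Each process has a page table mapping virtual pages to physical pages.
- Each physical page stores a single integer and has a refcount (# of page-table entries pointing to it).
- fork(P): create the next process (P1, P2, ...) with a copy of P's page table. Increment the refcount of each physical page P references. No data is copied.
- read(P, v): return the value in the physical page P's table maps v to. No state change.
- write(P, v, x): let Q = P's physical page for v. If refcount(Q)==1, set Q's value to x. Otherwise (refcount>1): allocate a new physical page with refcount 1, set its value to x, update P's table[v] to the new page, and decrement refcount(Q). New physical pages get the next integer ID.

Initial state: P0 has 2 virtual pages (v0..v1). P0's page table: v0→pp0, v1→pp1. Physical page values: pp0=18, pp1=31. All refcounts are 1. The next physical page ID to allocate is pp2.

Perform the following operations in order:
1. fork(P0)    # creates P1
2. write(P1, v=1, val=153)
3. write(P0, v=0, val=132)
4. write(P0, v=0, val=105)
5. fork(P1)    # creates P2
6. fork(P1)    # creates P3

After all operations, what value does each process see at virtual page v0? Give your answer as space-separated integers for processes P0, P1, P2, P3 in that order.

Answer: 105 18 18 18

Derivation:
Op 1: fork(P0) -> P1. 2 ppages; refcounts: pp0:2 pp1:2
Op 2: write(P1, v1, 153). refcount(pp1)=2>1 -> COPY to pp2. 3 ppages; refcounts: pp0:2 pp1:1 pp2:1
Op 3: write(P0, v0, 132). refcount(pp0)=2>1 -> COPY to pp3. 4 ppages; refcounts: pp0:1 pp1:1 pp2:1 pp3:1
Op 4: write(P0, v0, 105). refcount(pp3)=1 -> write in place. 4 ppages; refcounts: pp0:1 pp1:1 pp2:1 pp3:1
Op 5: fork(P1) -> P2. 4 ppages; refcounts: pp0:2 pp1:1 pp2:2 pp3:1
Op 6: fork(P1) -> P3. 4 ppages; refcounts: pp0:3 pp1:1 pp2:3 pp3:1
P0: v0 -> pp3 = 105
P1: v0 -> pp0 = 18
P2: v0 -> pp0 = 18
P3: v0 -> pp0 = 18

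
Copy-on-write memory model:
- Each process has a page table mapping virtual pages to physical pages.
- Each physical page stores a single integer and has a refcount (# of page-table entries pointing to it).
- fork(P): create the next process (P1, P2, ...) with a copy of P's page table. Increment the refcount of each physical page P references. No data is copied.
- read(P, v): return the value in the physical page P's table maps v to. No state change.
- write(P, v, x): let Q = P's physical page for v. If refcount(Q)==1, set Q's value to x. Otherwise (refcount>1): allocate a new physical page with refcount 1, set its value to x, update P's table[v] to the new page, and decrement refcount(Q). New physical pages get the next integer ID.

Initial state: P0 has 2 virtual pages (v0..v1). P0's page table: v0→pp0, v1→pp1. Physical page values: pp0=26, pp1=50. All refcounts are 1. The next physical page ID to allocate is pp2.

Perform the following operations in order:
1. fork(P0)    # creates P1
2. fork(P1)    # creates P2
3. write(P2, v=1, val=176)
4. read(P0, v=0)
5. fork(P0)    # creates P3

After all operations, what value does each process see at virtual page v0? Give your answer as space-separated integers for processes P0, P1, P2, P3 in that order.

Answer: 26 26 26 26

Derivation:
Op 1: fork(P0) -> P1. 2 ppages; refcounts: pp0:2 pp1:2
Op 2: fork(P1) -> P2. 2 ppages; refcounts: pp0:3 pp1:3
Op 3: write(P2, v1, 176). refcount(pp1)=3>1 -> COPY to pp2. 3 ppages; refcounts: pp0:3 pp1:2 pp2:1
Op 4: read(P0, v0) -> 26. No state change.
Op 5: fork(P0) -> P3. 3 ppages; refcounts: pp0:4 pp1:3 pp2:1
P0: v0 -> pp0 = 26
P1: v0 -> pp0 = 26
P2: v0 -> pp0 = 26
P3: v0 -> pp0 = 26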